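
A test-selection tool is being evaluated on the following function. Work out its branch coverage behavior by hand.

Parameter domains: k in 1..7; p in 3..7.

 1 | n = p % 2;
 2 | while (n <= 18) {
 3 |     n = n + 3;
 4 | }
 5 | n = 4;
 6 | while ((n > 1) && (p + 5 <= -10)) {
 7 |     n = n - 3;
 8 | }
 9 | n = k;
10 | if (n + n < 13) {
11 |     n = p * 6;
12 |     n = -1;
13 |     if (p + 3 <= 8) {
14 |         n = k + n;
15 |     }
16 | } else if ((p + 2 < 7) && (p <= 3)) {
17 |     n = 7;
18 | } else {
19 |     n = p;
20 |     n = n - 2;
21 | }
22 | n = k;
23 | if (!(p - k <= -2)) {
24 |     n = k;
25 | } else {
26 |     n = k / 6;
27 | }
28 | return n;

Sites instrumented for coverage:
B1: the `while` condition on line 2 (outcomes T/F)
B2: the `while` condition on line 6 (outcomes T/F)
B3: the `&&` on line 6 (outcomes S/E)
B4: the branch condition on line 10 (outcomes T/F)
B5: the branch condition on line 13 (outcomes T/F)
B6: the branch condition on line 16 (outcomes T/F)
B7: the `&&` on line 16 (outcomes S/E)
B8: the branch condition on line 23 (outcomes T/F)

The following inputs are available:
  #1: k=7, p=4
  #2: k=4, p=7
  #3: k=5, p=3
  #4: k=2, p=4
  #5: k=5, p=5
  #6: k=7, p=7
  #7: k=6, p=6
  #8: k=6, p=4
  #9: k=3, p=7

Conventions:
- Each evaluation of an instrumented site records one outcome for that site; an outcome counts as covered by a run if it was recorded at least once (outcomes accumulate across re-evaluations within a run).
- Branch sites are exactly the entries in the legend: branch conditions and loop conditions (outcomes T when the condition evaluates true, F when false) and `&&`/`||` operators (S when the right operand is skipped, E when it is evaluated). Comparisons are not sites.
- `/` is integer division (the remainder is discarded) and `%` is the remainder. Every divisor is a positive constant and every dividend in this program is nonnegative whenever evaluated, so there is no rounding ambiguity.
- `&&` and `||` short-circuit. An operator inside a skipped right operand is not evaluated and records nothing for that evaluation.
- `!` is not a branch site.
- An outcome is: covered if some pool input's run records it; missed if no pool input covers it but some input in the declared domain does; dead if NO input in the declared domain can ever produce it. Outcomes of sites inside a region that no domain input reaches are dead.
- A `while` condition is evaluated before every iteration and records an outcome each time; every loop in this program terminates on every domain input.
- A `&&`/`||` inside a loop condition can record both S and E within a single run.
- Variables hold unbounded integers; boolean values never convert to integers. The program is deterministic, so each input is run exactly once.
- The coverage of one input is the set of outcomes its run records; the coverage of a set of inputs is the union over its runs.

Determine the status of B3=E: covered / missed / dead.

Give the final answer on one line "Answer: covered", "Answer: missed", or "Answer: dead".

B3=E is recorded by pool input(s) 1, 2, 3, 4, 5, 6, 7, 8, 9 -> covered

Answer: covered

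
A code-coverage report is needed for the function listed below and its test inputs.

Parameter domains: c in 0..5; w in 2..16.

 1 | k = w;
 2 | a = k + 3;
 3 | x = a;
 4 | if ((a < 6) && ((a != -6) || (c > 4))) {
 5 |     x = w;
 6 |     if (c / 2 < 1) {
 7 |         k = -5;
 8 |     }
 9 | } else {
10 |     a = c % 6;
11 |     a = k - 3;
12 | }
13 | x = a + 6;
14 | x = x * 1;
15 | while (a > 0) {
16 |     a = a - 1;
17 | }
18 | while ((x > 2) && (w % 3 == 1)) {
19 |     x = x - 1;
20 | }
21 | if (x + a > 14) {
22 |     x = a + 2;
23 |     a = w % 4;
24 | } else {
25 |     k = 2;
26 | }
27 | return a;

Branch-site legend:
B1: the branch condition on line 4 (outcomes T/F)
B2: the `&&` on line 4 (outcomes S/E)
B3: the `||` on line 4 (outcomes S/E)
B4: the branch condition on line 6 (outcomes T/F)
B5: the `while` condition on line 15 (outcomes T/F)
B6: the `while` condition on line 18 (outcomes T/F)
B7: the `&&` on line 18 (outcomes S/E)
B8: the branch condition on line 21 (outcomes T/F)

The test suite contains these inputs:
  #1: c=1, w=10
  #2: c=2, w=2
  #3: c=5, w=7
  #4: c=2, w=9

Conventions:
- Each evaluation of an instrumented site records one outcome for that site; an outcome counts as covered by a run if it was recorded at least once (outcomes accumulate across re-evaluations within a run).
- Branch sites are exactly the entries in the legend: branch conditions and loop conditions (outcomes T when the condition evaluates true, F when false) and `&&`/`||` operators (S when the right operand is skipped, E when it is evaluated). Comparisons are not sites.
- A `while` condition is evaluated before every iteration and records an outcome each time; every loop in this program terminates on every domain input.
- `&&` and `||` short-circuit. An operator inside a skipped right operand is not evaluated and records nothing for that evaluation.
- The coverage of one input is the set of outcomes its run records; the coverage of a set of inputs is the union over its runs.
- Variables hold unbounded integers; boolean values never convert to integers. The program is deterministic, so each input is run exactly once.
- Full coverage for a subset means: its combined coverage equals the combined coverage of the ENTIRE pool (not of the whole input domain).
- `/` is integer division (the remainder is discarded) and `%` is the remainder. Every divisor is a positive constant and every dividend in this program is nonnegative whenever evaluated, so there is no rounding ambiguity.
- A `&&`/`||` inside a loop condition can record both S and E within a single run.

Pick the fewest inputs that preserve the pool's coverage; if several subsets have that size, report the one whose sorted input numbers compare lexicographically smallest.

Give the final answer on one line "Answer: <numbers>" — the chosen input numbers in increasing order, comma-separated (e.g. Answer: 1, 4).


input #1, c=1, w=10: outcomes B1=F, B2=S, B5=T, B5=F, B6=T, B6=F, B7=S, B7=E, B8=F
input #2, c=2, w=2: outcomes B1=T, B2=E, B3=S, B4=F, B5=T, B5=F, B6=F, B7=E, B8=F
input #3, c=5, w=7: outcomes B1=F, B2=S, B5=T, B5=F, B6=T, B6=F, B7=S, B7=E, B8=F
input #4, c=2, w=9: outcomes B1=F, B2=S, B5=T, B5=F, B6=F, B7=E, B8=F
the full pool covers 13 outcomes: B1=T, B1=F, B2=S, B2=E, B3=S, B4=F, B5=T, B5=F, B6=T, B6=F, B7=S, B7=E, B8=F
size 1 is not enough: best union over all size-1 subsets is 9/13
size 2: inputs {1, 2} cover all 13 outcomes, and no lexicographically smaller subset of this size does
Answer: 1, 2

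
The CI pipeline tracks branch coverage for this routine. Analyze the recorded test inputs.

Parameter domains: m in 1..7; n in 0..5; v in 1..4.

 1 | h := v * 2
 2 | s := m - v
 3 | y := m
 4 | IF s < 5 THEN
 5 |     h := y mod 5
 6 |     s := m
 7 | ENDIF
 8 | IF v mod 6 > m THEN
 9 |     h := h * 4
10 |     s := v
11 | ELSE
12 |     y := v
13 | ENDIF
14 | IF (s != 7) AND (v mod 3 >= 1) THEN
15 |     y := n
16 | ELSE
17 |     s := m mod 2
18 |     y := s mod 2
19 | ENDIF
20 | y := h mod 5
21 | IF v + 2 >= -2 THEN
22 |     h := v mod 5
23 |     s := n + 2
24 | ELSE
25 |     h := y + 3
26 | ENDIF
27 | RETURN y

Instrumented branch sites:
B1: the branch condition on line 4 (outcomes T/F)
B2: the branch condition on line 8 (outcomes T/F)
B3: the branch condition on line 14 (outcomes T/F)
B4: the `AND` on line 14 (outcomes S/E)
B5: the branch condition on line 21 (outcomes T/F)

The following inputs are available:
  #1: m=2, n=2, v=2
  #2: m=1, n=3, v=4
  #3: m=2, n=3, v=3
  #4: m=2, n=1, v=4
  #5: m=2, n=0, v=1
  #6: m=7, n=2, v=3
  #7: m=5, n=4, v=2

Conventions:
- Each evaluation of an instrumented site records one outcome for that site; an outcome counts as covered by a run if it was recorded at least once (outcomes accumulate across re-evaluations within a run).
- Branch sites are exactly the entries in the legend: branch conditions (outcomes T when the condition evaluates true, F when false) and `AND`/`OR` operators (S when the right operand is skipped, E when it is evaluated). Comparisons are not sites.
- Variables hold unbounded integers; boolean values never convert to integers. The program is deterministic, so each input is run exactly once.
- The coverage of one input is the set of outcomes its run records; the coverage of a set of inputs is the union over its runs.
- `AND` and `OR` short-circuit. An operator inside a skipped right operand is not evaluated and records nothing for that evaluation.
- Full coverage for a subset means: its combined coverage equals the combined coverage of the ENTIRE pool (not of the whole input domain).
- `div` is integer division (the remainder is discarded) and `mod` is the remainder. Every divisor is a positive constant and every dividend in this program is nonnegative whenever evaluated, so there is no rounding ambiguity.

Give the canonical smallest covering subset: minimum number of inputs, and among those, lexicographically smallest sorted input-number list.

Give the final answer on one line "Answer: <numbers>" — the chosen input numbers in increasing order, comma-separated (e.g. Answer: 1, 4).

test 1 (m=2, n=2, v=2) fires B1->T, B2->F, B4->E, B3->T, B5->T; hits B1=T, B2=F, B3=T, B4=E, B5=T
test 2 (m=1, n=3, v=4) fires B1->T, B2->T, B4->E, B3->T, B5->T; hits B1=T, B2=T, B3=T, B4=E, B5=T
test 3 (m=2, n=3, v=3) fires B1->T, B2->T, B4->E, B3->F, B5->T; hits B1=T, B2=T, B3=F, B4=E, B5=T
test 4 (m=2, n=1, v=4) fires B1->T, B2->T, B4->E, B3->T, B5->T; hits B1=T, B2=T, B3=T, B4=E, B5=T
test 5 (m=2, n=0, v=1) fires B1->T, B2->F, B4->E, B3->T, B5->T; hits B1=T, B2=F, B3=T, B4=E, B5=T
test 6 (m=7, n=2, v=3) fires B1->T, B2->F, B4->S, B3->F, B5->T; hits B1=T, B2=F, B3=F, B4=S, B5=T
test 7 (m=5, n=4, v=2) fires B1->T, B2->F, B4->E, B3->T, B5->T; hits B1=T, B2=F, B3=T, B4=E, B5=T
the full pool covers 8 outcomes: B1=T, B2=T, B2=F, B3=T, B3=F, B4=S, B4=E, B5=T
size 1 is not enough: best union over all size-1 subsets is 5/8
size 2: inputs {2, 6} cover all 8 outcomes, and no lexicographically smaller subset of this size does

Answer: 2, 6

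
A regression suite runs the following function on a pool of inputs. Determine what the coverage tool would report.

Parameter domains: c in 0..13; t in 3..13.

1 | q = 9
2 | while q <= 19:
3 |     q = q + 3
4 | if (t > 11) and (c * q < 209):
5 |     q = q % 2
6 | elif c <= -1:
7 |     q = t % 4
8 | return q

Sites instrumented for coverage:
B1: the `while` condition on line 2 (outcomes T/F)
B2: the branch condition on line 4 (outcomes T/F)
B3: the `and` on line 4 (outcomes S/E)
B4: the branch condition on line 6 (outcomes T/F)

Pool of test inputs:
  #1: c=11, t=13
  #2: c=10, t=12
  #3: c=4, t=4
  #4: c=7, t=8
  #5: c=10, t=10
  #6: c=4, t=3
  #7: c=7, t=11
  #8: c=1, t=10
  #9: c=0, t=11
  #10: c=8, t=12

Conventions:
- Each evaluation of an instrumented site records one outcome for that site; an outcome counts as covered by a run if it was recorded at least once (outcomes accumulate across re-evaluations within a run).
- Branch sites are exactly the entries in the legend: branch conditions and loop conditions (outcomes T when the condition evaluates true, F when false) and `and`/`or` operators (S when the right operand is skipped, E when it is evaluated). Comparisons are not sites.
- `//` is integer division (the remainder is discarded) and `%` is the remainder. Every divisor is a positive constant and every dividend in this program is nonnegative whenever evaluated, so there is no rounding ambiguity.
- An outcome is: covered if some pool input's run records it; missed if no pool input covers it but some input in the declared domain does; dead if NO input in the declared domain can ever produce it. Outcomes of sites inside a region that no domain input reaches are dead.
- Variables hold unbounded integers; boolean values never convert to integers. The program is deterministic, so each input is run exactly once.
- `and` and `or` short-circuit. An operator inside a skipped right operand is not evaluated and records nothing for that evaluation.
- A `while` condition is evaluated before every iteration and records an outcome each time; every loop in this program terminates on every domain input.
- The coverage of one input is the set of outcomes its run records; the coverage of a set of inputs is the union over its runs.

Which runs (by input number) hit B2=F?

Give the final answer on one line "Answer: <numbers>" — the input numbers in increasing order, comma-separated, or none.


input #1 (c=11, t=13): hits B2=F
input #2 (c=10, t=12): hits B2=F
input #3 (c=4, t=4): hits B2=F
input #4 (c=7, t=8): hits B2=F
input #5 (c=10, t=10): hits B2=F
input #6 (c=4, t=3): hits B2=F
input #7 (c=7, t=11): hits B2=F
input #8 (c=1, t=10): hits B2=F
input #9 (c=0, t=11): hits B2=F
input #10 (c=8, t=12): never hits B2=F
Answer: 1, 2, 3, 4, 5, 6, 7, 8, 9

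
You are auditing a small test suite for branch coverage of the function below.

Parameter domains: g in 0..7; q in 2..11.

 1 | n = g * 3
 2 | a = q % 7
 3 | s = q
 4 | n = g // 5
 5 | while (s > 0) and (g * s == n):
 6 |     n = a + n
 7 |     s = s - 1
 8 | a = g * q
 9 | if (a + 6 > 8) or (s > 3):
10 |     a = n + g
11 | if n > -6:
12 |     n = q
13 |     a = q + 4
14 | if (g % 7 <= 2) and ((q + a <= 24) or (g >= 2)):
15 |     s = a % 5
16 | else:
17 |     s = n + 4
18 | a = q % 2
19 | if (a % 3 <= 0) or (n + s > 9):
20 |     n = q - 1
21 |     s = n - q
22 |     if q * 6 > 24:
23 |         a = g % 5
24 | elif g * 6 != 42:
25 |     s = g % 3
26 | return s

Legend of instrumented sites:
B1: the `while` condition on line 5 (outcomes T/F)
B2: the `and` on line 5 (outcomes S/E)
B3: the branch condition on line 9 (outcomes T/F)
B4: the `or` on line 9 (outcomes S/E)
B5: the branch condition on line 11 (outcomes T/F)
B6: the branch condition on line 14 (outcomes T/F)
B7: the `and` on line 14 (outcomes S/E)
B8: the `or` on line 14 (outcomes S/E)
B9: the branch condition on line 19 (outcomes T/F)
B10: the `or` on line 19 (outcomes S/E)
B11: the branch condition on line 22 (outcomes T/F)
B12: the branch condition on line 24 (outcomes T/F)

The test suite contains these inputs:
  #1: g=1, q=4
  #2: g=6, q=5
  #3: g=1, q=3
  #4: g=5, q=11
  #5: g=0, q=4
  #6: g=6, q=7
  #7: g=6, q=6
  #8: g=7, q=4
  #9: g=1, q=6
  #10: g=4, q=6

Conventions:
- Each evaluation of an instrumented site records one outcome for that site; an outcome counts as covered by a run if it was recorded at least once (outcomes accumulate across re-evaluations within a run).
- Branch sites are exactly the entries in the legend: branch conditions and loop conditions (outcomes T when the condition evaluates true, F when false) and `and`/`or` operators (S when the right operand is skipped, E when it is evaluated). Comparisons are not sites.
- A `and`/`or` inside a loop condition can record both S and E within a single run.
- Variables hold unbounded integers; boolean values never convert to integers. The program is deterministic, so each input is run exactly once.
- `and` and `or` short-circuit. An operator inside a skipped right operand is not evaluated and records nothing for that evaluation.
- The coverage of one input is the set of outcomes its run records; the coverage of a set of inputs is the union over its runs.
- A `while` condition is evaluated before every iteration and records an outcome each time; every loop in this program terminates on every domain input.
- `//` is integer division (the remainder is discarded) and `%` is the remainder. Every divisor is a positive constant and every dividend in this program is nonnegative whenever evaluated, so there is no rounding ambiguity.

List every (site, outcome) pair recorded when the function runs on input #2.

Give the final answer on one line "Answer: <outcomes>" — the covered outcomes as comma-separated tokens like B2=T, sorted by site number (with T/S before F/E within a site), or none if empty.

Running input #2 (g=6, q=5), event by event:
  B2->E, B1->F, B4->S, B3->T, B5->T, B7->S, B6->F, B10->E, B9->T, B11->T
as a set, this run covers: B1=F, B2=E, B3=T, B4=S, B5=T, B6=F, B7=S, B9=T, B10=E, B11=T

Answer: B1=F, B2=E, B3=T, B4=S, B5=T, B6=F, B7=S, B9=T, B10=E, B11=T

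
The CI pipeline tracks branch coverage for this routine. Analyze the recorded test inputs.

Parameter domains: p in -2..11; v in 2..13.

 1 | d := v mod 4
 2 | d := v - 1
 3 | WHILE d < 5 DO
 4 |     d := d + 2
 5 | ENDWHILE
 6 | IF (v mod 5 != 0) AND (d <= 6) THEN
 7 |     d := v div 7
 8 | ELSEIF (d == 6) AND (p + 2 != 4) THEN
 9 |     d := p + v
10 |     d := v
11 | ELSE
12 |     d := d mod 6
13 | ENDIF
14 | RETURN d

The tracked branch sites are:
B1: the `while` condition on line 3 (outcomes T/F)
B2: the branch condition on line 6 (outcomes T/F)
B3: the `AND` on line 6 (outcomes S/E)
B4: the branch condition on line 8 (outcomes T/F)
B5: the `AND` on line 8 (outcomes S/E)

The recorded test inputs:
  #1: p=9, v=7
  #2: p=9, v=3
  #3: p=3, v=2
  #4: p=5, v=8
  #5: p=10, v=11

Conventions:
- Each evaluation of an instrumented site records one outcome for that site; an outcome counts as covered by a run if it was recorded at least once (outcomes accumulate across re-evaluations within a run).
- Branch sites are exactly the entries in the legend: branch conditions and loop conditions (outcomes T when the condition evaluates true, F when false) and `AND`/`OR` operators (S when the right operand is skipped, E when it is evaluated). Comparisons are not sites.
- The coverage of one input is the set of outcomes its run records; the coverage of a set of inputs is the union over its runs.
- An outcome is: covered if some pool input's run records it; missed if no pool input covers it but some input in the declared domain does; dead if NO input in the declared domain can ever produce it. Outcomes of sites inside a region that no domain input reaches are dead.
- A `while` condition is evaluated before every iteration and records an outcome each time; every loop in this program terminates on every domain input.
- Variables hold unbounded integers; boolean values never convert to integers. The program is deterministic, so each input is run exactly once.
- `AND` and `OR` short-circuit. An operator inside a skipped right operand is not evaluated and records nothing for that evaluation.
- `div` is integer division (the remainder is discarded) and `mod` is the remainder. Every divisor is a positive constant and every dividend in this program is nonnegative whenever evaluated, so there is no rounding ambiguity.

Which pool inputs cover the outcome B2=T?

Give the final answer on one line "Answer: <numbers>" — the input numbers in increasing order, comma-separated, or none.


input #1 (p=9, v=7): records B2=T
input #2 (p=9, v=3): records B2=T
input #3 (p=3, v=2): records B2=T
input #4 (p=5, v=8): does not record B2=T
input #5 (p=10, v=11): does not record B2=T
Answer: 1, 2, 3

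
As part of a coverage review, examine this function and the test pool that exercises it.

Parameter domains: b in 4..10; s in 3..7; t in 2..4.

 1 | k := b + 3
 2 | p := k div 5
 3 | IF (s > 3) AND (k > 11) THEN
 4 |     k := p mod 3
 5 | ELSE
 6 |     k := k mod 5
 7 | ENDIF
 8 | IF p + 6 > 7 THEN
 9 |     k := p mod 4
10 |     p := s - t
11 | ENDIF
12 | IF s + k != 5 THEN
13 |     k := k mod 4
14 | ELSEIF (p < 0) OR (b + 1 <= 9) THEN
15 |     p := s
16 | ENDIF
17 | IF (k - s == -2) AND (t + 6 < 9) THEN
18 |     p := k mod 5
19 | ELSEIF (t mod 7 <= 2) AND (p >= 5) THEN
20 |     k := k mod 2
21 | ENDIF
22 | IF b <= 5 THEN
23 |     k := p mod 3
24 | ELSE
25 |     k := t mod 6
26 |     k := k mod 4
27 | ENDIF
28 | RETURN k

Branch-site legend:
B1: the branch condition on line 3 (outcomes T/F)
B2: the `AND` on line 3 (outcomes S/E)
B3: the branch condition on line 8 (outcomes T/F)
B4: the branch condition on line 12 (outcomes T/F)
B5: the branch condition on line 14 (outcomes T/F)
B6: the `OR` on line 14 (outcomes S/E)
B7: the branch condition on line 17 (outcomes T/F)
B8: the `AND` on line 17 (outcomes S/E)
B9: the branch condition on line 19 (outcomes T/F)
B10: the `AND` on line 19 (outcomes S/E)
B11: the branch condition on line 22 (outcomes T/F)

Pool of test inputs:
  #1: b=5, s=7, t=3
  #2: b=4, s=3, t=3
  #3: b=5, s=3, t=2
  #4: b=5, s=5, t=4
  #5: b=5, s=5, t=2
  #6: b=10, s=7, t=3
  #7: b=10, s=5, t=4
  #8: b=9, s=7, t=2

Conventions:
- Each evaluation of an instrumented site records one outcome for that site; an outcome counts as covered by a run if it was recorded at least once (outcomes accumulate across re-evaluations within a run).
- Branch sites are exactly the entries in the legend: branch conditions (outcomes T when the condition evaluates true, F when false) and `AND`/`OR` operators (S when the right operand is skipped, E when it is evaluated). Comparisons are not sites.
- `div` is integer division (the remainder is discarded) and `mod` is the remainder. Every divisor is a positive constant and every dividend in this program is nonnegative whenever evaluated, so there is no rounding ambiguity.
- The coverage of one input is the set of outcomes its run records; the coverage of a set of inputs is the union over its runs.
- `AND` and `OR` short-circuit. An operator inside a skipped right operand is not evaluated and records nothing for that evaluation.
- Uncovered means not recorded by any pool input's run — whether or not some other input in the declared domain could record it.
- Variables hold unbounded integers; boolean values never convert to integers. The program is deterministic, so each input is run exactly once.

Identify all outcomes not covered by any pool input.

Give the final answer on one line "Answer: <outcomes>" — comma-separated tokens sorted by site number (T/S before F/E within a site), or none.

run #1 (b=5, s=7, t=3) runs B2->E, B1->F, B3->F, B4->T, B8->S, B7->F, B10->S, B9->F, B11->T; records B1=F, B2=E, B3=F, B4=T, B7=F, B8=S, B9=F, B10=S, B11=T
run #2 (b=4, s=3, t=3) runs B2->S, B1->F, B3->F, B4->F, B6->E, B5->T, B8->S, B7->F, B10->S, B9->F, B11->T; records B1=F, B2=S, B3=F, B4=F, B5=T, B6=E, B7=F, B8=S, B9=F, B10=S, B11=T
run #3 (b=5, s=3, t=2) runs B2->S, B1->F, B3->F, B4->T, B8->S, B7->F, B10->E, B9->F, B11->T; records B1=F, B2=S, B3=F, B4=T, B7=F, B8=S, B9=F, B10=E, B11=T
run #4 (b=5, s=5, t=4) runs B2->E, B1->F, B3->F, B4->T, B8->E, B7->F, B10->S, B9->F, B11->T; records B1=F, B2=E, B3=F, B4=T, B7=F, B8=E, B9=F, B10=S, B11=T
run #5 (b=5, s=5, t=2) runs B2->E, B1->F, B3->F, B4->T, B8->E, B7->T, B11->T; records B1=F, B2=E, B3=F, B4=T, B7=T, B8=E, B11=T
run #6 (b=10, s=7, t=3) runs B2->E, B1->T, B3->T, B4->T, B8->S, B7->F, B10->S, B9->F, B11->F; records B1=T, B2=E, B3=T, B4=T, B7=F, B8=S, B9=F, B10=S, B11=F
run #7 (b=10, s=5, t=4) runs B2->E, B1->T, B3->T, B4->T, B8->S, B7->F, B10->S, B9->F, B11->F; records B1=T, B2=E, B3=T, B4=T, B7=F, B8=S, B9=F, B10=S, B11=F
run #8 (b=9, s=7, t=2) runs B2->E, B1->T, B3->T, B4->T, B8->S, B7->F, B10->E, B9->T, B11->F; records B1=T, B2=E, B3=T, B4=T, B7=F, B8=S, B9=T, B10=E, B11=F
union over the pool: B1=T, B1=F, B2=S, B2=E, B3=T, B3=F, B4=T, B4=F, B5=T, B6=E, B7=T, B7=F, B8=S, B8=E, B9=T, B9=F, B10=S, B10=E, B11=T, B11=F
uncovered (2 of 22): B5=F, B6=S

Answer: B5=F, B6=S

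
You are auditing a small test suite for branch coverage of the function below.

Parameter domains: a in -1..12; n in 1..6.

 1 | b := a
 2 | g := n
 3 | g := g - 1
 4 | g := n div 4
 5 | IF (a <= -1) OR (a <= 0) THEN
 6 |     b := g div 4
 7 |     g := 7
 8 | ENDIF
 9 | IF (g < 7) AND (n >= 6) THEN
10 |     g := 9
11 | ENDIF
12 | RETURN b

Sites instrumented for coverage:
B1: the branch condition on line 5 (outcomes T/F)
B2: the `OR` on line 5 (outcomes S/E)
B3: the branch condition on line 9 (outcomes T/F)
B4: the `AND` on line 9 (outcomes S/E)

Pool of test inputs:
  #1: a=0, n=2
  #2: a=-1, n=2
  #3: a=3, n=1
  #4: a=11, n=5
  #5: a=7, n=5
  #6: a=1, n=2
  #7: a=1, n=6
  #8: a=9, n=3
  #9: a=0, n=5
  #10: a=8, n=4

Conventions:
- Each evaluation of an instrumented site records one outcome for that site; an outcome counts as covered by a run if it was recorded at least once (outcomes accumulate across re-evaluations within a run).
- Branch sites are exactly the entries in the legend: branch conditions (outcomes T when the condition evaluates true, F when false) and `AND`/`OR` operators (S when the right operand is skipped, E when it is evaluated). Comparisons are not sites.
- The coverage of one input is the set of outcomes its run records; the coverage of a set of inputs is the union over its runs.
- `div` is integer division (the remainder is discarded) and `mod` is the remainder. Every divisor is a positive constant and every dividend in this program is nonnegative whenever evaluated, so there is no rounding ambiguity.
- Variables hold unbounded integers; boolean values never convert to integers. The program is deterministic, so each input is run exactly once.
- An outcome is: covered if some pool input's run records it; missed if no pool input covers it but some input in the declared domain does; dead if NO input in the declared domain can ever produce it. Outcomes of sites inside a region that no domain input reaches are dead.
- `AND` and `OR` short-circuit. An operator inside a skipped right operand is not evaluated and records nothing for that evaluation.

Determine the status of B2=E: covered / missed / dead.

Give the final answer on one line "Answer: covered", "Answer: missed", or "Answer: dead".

B2=E is recorded by pool input(s) 1, 3, 4, 5, 6, 7, 8, 9, 10 -> covered

Answer: covered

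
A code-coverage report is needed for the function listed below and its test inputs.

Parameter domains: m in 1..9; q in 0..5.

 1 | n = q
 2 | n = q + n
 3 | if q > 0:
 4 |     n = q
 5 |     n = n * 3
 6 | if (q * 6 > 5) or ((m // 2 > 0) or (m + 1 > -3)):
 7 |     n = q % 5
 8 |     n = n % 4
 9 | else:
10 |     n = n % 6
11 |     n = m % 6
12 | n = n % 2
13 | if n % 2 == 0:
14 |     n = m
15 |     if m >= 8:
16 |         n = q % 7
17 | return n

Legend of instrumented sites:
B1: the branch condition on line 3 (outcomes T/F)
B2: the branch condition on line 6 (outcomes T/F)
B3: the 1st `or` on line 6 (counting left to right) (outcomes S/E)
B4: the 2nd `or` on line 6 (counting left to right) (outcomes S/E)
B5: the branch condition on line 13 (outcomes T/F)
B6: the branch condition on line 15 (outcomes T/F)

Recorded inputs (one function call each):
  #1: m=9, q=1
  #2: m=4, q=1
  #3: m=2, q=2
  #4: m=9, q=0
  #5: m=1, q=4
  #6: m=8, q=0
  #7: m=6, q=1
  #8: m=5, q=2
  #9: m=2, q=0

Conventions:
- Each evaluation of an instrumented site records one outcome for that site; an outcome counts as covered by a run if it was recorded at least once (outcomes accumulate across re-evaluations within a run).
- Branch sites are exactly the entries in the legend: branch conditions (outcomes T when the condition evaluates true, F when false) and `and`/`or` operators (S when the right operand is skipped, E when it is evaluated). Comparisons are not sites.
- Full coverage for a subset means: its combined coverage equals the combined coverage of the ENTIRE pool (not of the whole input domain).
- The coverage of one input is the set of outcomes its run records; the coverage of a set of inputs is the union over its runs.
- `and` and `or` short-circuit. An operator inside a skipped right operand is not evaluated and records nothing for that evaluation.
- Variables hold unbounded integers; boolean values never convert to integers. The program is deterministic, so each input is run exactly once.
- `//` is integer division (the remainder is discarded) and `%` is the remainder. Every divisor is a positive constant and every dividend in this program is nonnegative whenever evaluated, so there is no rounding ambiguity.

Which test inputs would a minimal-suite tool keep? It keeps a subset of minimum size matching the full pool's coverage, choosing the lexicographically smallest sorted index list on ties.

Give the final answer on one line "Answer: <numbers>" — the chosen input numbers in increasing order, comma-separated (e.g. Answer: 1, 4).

input #1, m=9, q=1: outcomes B1=T, B2=T, B3=S, B5=F
input #2, m=4, q=1: outcomes B1=T, B2=T, B3=S, B5=F
input #3, m=2, q=2: outcomes B1=T, B2=T, B3=S, B5=T, B6=F
input #4, m=9, q=0: outcomes B1=F, B2=T, B3=E, B4=S, B5=T, B6=T
input #5, m=1, q=4: outcomes B1=T, B2=T, B3=S, B5=T, B6=F
input #6, m=8, q=0: outcomes B1=F, B2=T, B3=E, B4=S, B5=T, B6=T
input #7, m=6, q=1: outcomes B1=T, B2=T, B3=S, B5=F
input #8, m=5, q=2: outcomes B1=T, B2=T, B3=S, B5=T, B6=F
input #9, m=2, q=0: outcomes B1=F, B2=T, B3=E, B4=S, B5=T, B6=F
together the pool reaches 10 outcomes: B1=T, B1=F, B2=T, B3=S, B3=E, B4=S, B5=T, B5=F, B6=T, B6=F
no size-1 subset reaches all 10 outcomes (best union: 6/10)
no size-2 subset reaches all 10 outcomes (best union: 9/10)
the canonical winner is {1, 3, 4}: size 3, full 10-outcome coverage, earliest index list among size-3 covers

Answer: 1, 3, 4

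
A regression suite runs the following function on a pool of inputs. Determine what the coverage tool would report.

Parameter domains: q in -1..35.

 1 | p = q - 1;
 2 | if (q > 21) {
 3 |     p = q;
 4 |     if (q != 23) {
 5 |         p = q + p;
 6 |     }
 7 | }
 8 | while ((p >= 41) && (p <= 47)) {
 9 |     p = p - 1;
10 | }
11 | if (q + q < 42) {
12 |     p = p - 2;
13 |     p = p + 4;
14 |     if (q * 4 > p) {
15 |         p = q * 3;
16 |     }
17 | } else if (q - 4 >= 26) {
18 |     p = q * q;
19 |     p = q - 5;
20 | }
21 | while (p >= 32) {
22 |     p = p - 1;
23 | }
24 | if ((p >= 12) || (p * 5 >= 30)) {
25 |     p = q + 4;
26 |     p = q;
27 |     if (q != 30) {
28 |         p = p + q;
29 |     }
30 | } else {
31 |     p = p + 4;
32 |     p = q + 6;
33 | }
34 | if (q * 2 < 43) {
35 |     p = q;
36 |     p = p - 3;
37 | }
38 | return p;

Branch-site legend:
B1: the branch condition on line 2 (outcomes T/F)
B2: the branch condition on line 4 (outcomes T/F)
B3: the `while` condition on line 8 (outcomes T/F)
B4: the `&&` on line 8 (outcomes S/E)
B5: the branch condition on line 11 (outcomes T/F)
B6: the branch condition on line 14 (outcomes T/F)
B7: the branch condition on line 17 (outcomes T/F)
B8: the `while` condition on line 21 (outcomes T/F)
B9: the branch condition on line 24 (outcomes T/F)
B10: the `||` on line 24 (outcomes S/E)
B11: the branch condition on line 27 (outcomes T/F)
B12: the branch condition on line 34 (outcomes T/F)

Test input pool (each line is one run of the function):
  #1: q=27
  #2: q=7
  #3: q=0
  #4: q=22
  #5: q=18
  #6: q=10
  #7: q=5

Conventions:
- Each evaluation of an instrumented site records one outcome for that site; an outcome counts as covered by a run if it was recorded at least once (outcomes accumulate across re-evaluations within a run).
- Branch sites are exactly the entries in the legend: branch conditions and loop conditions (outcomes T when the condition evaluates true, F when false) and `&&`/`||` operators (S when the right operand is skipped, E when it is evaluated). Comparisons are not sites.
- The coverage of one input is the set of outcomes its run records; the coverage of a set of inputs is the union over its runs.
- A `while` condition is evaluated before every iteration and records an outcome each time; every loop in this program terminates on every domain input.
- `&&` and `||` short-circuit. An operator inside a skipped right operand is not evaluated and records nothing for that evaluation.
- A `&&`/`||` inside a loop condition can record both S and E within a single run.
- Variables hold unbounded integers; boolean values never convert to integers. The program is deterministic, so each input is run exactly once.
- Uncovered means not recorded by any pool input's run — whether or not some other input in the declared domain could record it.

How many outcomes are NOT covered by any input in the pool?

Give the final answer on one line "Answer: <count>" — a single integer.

#1 (q=27) -> B1->T, B2->T, B4->E, B3->F, B5->F, B7->F, B8->T, B8->T, B8->T, B8->T, B8->T, B8->T, B8->T, B8->T, ...; covered: B1=T, B2=T, B3=F, B4=E, B5=F, B7=F, B8=T, B8=F, B9=T, B10=S, B11=T, B12=F
#2 (q=7) -> B1->F, B4->S, B3->F, B5->T, B6->T, B8->F, B10->S, B9->T, B11->T, B12->T; covered: B1=F, B3=F, B4=S, B5=T, B6=T, B8=F, B9=T, B10=S, B11=T, B12=T
#3 (q=0) -> B1->F, B4->S, B3->F, B5->T, B6->F, B8->F, B10->E, B9->F, B12->T; covered: B1=F, B3=F, B4=S, B5=T, B6=F, B8=F, B9=F, B10=E, B12=T
#4 (q=22) -> B1->T, B2->T, B4->E, B3->T, B4->E, B3->T, B4->E, B3->T, B4->E, B3->T, B4->S, B3->F, B5->F, B7->F, ...; covered: B1=T, B2=T, B3=T, B3=F, B4=S, B4=E, B5=F, B7=F, B8=T, B8=F, B9=T, B10=S, B11=T, B12=F
#5 (q=18) -> B1->F, B4->S, B3->F, B5->T, B6->T, B8->T, B8->T, B8->T, B8->T, B8->T, B8->T, B8->T, B8->T, B8->T, ...; covered: B1=F, B3=F, B4=S, B5=T, B6=T, B8=T, B8=F, B9=T, B10=S, B11=T, B12=T
#6 (q=10) -> B1->F, B4->S, B3->F, B5->T, B6->T, B8->F, B10->S, B9->T, B11->T, B12->T; covered: B1=F, B3=F, B4=S, B5=T, B6=T, B8=F, B9=T, B10=S, B11=T, B12=T
#7 (q=5) -> B1->F, B4->S, B3->F, B5->T, B6->T, B8->F, B10->S, B9->T, B11->T, B12->T; covered: B1=F, B3=F, B4=S, B5=T, B6=T, B8=F, B9=T, B10=S, B11=T, B12=T
union over the pool: B1=T, B1=F, B2=T, B3=T, B3=F, B4=S, B4=E, B5=T, B5=F, B6=T, B6=F, B7=F, B8=T, B8=F, B9=T, B9=F, B10=S, B10=E, B11=T, B12=T, B12=F
uncovered (3 of 24): B2=F, B7=T, B11=F

Answer: 3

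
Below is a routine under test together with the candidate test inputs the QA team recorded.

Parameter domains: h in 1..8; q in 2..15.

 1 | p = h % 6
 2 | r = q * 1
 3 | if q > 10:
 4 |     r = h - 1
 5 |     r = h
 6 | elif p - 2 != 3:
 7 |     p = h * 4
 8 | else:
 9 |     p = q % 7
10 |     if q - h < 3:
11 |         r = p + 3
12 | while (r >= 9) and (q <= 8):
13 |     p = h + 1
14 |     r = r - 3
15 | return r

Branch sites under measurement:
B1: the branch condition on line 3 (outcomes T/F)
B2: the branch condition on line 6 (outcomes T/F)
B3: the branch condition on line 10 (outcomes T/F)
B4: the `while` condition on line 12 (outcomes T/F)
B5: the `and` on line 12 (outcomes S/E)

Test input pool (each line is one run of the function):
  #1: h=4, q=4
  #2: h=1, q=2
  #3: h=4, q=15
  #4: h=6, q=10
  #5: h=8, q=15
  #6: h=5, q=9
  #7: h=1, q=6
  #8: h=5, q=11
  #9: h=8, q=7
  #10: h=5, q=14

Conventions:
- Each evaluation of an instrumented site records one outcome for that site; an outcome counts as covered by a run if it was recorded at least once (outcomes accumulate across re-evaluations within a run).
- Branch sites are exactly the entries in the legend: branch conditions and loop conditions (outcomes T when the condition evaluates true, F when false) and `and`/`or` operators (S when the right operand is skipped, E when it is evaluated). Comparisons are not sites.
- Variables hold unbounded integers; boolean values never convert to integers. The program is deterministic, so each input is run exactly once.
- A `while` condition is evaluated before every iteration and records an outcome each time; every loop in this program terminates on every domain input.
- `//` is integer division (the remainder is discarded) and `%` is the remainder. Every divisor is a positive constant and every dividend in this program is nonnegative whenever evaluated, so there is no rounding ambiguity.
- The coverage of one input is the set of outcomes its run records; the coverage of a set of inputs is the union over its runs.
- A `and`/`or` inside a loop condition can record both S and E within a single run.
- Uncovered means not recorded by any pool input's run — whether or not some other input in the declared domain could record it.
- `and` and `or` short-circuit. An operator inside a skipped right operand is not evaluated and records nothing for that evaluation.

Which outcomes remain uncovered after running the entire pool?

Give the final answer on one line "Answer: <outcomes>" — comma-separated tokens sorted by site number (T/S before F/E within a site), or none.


input #1 (h=4, q=4): covers B1=F, B2=T, B4=F, B5=S
input #2 (h=1, q=2): covers B1=F, B2=T, B4=F, B5=S
input #3 (h=4, q=15): covers B1=T, B4=F, B5=S
input #4 (h=6, q=10): covers B1=F, B2=T, B4=F, B5=E
input #5 (h=8, q=15): covers B1=T, B4=F, B5=S
input #6 (h=5, q=9): covers B1=F, B2=F, B3=F, B4=F, B5=E
input #7 (h=1, q=6): covers B1=F, B2=T, B4=F, B5=S
input #8 (h=5, q=11): covers B1=T, B4=F, B5=S
input #9 (h=8, q=7): covers B1=F, B2=T, B4=F, B5=S
input #10 (h=5, q=14): covers B1=T, B4=F, B5=S
union over the pool: B1=T, B1=F, B2=T, B2=F, B3=F, B4=F, B5=S, B5=E
uncovered (2 of 10): B3=T, B4=T
Answer: B3=T, B4=T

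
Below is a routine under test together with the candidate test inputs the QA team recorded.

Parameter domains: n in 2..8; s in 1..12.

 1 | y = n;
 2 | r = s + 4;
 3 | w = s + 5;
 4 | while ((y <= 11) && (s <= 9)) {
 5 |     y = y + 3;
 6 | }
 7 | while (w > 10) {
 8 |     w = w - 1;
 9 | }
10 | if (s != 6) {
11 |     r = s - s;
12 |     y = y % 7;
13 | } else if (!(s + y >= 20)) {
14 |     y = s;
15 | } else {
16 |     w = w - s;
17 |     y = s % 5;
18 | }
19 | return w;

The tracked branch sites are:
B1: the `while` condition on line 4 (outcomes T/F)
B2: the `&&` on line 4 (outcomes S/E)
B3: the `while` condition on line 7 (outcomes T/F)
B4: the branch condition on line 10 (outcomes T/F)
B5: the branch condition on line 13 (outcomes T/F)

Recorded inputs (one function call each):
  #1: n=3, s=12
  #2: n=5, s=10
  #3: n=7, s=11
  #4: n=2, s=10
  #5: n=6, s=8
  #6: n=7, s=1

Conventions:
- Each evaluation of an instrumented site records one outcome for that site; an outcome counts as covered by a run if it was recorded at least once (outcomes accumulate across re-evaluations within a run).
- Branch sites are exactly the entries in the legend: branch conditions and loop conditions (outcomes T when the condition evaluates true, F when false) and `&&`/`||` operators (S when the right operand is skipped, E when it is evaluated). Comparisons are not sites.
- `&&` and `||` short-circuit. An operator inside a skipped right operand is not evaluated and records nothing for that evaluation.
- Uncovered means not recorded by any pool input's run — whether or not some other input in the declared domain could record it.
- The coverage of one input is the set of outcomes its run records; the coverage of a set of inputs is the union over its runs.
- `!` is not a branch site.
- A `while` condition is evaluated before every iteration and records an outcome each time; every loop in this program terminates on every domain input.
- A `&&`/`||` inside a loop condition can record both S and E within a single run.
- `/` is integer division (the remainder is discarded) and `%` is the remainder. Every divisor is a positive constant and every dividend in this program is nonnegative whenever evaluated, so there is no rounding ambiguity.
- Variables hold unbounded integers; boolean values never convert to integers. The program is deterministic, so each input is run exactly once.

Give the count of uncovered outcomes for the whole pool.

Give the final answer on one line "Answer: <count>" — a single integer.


run #1 (n=3, s=12) records B1=F, B2=E, B3=T, B3=F, B4=T
run #2 (n=5, s=10) records B1=F, B2=E, B3=T, B3=F, B4=T
run #3 (n=7, s=11) records B1=F, B2=E, B3=T, B3=F, B4=T
run #4 (n=2, s=10) records B1=F, B2=E, B3=T, B3=F, B4=T
run #5 (n=6, s=8) records B1=T, B1=F, B2=S, B2=E, B3=T, B3=F, B4=T
run #6 (n=7, s=1) records B1=T, B1=F, B2=S, B2=E, B3=F, B4=T
union over the pool: B1=T, B1=F, B2=S, B2=E, B3=T, B3=F, B4=T
uncovered (3 of 10): B4=F, B5=T, B5=F
Answer: 3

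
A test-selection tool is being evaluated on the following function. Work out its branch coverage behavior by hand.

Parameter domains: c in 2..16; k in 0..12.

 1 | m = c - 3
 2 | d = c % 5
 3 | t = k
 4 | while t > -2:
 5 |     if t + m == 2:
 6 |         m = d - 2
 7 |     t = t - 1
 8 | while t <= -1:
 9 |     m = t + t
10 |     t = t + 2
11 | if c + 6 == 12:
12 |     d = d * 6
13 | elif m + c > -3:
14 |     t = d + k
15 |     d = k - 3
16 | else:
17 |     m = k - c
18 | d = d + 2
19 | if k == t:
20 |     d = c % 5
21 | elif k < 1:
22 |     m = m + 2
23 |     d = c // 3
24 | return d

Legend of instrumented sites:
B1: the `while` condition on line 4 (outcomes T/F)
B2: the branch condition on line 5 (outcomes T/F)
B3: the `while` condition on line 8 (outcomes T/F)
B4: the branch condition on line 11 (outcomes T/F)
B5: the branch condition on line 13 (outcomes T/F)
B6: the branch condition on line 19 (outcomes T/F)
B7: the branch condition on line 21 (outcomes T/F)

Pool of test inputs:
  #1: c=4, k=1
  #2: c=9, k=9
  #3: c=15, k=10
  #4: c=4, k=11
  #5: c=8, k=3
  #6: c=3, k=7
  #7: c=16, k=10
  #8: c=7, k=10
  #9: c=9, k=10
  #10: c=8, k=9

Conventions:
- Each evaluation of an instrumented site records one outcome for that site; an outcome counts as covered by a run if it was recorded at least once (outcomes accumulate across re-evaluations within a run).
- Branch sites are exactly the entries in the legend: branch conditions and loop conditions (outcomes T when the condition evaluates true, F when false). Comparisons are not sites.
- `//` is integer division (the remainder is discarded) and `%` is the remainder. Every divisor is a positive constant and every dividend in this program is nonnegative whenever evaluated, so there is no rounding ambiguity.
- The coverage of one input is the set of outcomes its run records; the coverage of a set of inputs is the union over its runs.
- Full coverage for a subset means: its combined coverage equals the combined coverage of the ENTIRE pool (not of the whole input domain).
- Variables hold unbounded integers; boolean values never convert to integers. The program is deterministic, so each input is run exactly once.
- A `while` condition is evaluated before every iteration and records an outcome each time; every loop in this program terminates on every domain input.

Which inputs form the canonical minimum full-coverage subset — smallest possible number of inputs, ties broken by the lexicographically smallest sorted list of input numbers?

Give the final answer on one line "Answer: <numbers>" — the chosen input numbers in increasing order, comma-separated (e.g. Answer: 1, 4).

run #1 (c=4, k=1) runs B1->T, B2->T, B1->T, B2->T, B1->T, B2->F, B1->F, B3->T, B3->F, B4->F, B5->T, B6->F, B7->F; records B1=T, B1=F, B2=T, B2=F, B3=T, B3=F, B4=F, B5=T, B6=F, B7=F
run #2 (c=9, k=9) runs B1->T, B2->F, B1->T, B2->F, B1->T, B2->F, B1->T, B2->F, B1->T, B2->F, B1->T, B2->F, B1->T, B2->F, ...; records B1=T, B1=F, B2=F, B3=T, B3=F, B4=F, B5=T, B6=F, B7=F
run #3 (c=15, k=10) runs B1->T, B2->F, B1->T, B2->F, B1->T, B2->F, B1->T, B2->F, B1->T, B2->F, B1->T, B2->F, B1->T, B2->F, ...; records B1=T, B1=F, B2=F, B3=T, B3=F, B4=F, B5=T, B6=T
run #4 (c=4, k=11) runs B1->T, B2->F, B1->T, B2->F, B1->T, B2->F, B1->T, B2->F, B1->T, B2->F, B1->T, B2->F, B1->T, B2->F, ...; records B1=T, B1=F, B2=T, B2=F, B3=T, B3=F, B4=F, B5=T, B6=F, B7=F
run #5 (c=8, k=3) runs B1->T, B2->F, B1->T, B2->F, B1->T, B2->F, B1->T, B2->F, B1->T, B2->F, B1->F, B3->T, B3->F, B4->F, ...; records B1=T, B1=F, B2=F, B3=T, B3=F, B4=F, B5=T, B6=F, B7=F
run #6 (c=3, k=7) runs B1->T, B2->F, B1->T, B2->F, B1->T, B2->F, B1->T, B2->F, B1->T, B2->F, B1->T, B2->T, B1->T, B2->T, ...; records B1=T, B1=F, B2=T, B2=F, B3=T, B3=F, B4=F, B5=T, B6=F, B7=F
run #7 (c=16, k=10) runs B1->T, B2->F, B1->T, B2->F, B1->T, B2->F, B1->T, B2->F, B1->T, B2->F, B1->T, B2->F, B1->T, B2->F, ...; records B1=T, B1=F, B2=F, B3=T, B3=F, B4=F, B5=T, B6=F, B7=F
run #8 (c=7, k=10) runs B1->T, B2->F, B1->T, B2->F, B1->T, B2->F, B1->T, B2->F, B1->T, B2->F, B1->T, B2->F, B1->T, B2->F, ...; records B1=T, B1=F, B2=F, B3=T, B3=F, B4=F, B5=T, B6=F, B7=F
run #9 (c=9, k=10) runs B1->T, B2->F, B1->T, B2->F, B1->T, B2->F, B1->T, B2->F, B1->T, B2->F, B1->T, B2->F, B1->T, B2->F, ...; records B1=T, B1=F, B2=F, B3=T, B3=F, B4=F, B5=T, B6=F, B7=F
run #10 (c=8, k=9) runs B1->T, B2->F, B1->T, B2->F, B1->T, B2->F, B1->T, B2->F, B1->T, B2->F, B1->T, B2->F, B1->T, B2->F, ...; records B1=T, B1=F, B2=F, B3=T, B3=F, B4=F, B5=T, B6=F, B7=F
union over all inputs: B1=T, B1=F, B2=T, B2=F, B3=T, B3=F, B4=F, B5=T, B6=T, B6=F, B7=F (11 outcomes)
size 1 is not enough: best union over all size-1 subsets is 10/11
inputs {1, 3} (size 2) cover everything; no size-2 subset with a lexicographically smaller index list covers all 11

Answer: 1, 3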